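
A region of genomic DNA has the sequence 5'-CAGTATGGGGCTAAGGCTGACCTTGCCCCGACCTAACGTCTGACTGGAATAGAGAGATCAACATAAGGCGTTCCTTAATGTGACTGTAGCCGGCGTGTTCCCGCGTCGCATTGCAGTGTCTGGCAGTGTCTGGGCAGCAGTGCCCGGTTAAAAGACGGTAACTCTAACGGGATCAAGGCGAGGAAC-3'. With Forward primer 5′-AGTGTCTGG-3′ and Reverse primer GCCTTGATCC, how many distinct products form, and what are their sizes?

Two products: 65 bp, 55 bp

The forward primer AGTGTCTGG matches the top strand at positions 115–123, 125–133.
The reverse primer's reverse complement is GGATCAAGGC, matching at positions 170–179.
Each forward site pairs with the reverse site to give a product ending at position 179: sizes 65, 55 bp.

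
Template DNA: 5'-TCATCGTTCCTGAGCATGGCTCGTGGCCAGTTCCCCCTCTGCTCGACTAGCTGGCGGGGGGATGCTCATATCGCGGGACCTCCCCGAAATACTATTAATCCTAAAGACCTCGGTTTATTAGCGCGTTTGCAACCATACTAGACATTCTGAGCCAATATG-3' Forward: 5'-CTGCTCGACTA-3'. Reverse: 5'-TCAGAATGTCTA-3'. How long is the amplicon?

112 bp

Scanning the template, CTGCTCGACTA occurs at positions 39–49; this primer anneals to the bottom strand there with its 3' end pointing downstream.
Taking the reverse complement of TCAGAATGTCTA gives TAGACATTCTGA, found at positions 139–150 on the template; the primer anneals here to the top strand with its 3' end pointing upstream.
Amplicon spans positions 39–150: 112 bp.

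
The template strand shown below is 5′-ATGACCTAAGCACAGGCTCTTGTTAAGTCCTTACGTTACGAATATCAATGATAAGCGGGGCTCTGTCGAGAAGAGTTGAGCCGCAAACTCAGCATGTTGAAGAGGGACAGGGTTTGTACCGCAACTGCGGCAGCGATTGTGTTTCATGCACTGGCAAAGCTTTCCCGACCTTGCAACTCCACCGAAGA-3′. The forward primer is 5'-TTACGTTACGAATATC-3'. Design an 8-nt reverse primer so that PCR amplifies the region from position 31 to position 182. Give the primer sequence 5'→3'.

5'-GTGGAGTT-3'

The product's 3' end on the top strand is position 182.
The reverse primer anneals to the top strand over positions 175–182, i.e. to AACTCCAC.
Its sequence written 5'→3' is the reverse complement: GTGGAGTT.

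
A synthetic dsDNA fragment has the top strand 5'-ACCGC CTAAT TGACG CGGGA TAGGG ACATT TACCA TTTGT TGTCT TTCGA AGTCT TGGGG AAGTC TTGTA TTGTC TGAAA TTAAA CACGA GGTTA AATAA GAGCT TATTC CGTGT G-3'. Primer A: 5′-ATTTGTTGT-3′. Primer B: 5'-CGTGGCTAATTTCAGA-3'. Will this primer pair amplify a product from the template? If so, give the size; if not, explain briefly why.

Primer B (CGTGGCTAATTTCAGA) does not match the top strand, and its reverse complement TCTGAAATTAGCCACG does not match either.
With no annealing site for primer B, no amplification occurs.

No product — primer B has no binding site in the template.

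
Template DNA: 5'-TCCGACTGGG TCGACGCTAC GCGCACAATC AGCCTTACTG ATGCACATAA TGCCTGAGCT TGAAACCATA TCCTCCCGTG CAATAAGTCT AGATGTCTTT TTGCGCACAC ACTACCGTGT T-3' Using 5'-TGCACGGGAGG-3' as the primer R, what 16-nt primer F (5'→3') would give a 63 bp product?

5'-CGCGCACAATCAGCCT-3'

The reverse primer's reverse complement CCTCCCGTGCA matches the template at positions 72–82, so the product ends at position 82.
A 63 bp product then starts at position 82 − 63 + 1 = 20.
The forward primer is identical to the top strand there: CGCGCACAATCAGCCT.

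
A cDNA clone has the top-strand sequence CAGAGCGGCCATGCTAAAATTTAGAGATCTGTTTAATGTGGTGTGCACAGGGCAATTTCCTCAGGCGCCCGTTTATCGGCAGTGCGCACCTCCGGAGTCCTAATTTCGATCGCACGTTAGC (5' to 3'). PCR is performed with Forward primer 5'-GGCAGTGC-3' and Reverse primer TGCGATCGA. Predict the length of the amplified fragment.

Scanning the template, GGCAGTGC occurs at positions 78–85; this primer anneals to the bottom strand there with its 3' end pointing downstream.
Taking the reverse complement of TGCGATCGA gives TCGATCGCA, found at positions 106–114 on the template; the primer anneals here to the top strand with its 3' end pointing upstream.
Product length = (reverse-primer end) − (forward-primer start) + 1 = 114 − 78 + 1 = 37 bp.

37 bp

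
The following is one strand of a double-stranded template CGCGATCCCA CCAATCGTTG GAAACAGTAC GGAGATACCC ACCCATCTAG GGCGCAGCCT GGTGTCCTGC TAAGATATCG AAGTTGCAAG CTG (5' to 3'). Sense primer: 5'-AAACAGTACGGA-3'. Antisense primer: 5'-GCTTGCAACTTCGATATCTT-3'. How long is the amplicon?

70 bp

The forward primer matches the template at positions 22–33.
The reverse primer's reverse complement is AAGATATCGAAGTTGCAAGC, which matches the template at positions 72–91.
Amplicon spans positions 22–91: 70 bp.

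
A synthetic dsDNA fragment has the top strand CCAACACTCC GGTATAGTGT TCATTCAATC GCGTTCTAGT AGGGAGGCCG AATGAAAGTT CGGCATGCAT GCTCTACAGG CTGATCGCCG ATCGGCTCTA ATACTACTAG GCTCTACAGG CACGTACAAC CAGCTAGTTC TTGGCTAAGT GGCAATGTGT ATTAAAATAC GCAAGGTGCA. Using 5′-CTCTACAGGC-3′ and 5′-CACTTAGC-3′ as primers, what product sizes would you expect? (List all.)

80 bp, 40 bp

The forward primer CTCTACAGGC matches the top strand at positions 72–81, 112–121.
The reverse primer's reverse complement is GCTAAGTG, matching at positions 144–151.
Each forward site pairs with the reverse site to give a product ending at position 151: sizes 80, 40 bp.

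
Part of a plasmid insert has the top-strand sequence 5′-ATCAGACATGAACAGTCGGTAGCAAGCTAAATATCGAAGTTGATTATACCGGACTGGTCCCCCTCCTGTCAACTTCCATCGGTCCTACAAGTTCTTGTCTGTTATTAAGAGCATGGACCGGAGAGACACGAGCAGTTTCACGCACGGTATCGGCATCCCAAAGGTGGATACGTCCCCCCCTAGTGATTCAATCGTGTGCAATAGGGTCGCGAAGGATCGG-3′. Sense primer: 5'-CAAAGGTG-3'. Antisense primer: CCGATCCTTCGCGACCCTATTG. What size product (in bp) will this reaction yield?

62 bp

Forward primer CAAAGGTG is found on the top strand at positions 159–166.
Reverse complement of the reverse primer: CAATAGGGTCGCGAAGGATCGG. This occurs on the top strand at positions 199–220.
Amplicon spans positions 159–220: 62 bp.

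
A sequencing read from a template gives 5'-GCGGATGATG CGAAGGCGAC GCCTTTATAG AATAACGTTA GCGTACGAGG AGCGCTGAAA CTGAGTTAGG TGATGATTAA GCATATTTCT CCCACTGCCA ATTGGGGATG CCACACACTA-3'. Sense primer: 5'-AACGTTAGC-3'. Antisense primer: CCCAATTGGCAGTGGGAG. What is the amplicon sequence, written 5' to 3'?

5'-AACGTTAGCGTACGAGGAGCGCTGAAACTGAGTTAGGTGATGATTAAGCATATTTCTCCCACTGCCAATTGGG-3'

Forward primer AACGTTAGC is found on the top strand at positions 34–42.
Reverse complement of the reverse primer: CTCCCACTGCCAATTGGG. This occurs on the top strand at positions 89–106.
The product is the template from position 34 through 106 (73 bp).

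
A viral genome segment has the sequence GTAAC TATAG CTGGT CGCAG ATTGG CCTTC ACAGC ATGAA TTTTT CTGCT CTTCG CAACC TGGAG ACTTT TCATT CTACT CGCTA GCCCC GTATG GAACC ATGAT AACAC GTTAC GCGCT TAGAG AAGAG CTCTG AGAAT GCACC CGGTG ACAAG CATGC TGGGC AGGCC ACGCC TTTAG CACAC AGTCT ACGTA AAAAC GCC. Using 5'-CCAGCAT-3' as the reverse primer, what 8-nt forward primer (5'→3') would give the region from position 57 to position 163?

The reverse primer's reverse complement ATGCTGG matches the template at positions 157–163; the product starts at position 57.
The forward primer is identical to the top strand over positions 57–64: AACCTGGA.

5'-AACCTGGA-3'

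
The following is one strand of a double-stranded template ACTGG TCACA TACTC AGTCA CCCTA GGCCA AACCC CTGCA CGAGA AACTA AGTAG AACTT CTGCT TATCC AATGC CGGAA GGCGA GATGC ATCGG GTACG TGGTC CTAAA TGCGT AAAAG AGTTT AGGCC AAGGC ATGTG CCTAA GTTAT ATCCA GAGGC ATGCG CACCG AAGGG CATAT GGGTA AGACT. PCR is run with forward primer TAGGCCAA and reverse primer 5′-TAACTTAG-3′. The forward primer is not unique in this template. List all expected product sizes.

The forward primer TAGGCCAA matches the top strand at positions 24–31, 125–132.
The reverse primer's reverse complement is CTAAGTTA, matching at positions 142–149.
Each forward site pairs with the reverse site to give a product ending at position 149: sizes 126, 25 bp.

126 bp, 25 bp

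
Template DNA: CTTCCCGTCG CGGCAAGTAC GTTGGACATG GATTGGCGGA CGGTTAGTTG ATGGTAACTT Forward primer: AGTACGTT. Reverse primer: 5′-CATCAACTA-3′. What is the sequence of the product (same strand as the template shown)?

The forward primer matches the template at positions 16–23.
Reverse complement of the reverse primer: TAGTTGATG. This occurs on the top strand at positions 45–53.
The product is the template from position 16 through 53 (38 bp).

5'-AGTACGTTGGACATGGATTGGCGGACGGTTAGTTGATG-3'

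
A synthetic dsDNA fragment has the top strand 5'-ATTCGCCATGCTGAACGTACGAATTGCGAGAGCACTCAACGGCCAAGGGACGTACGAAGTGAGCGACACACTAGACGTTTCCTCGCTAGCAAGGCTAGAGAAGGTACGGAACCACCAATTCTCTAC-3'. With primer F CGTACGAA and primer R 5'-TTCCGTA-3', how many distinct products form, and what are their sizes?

Two products: 96 bp, 61 bp

The forward primer CGTACGAA matches the top strand at positions 16–23, 51–58.
The reverse primer's reverse complement is TACGGAA, matching at positions 105–111.
Each forward site pairs with the reverse site to give a product ending at position 111: sizes 96, 61 bp.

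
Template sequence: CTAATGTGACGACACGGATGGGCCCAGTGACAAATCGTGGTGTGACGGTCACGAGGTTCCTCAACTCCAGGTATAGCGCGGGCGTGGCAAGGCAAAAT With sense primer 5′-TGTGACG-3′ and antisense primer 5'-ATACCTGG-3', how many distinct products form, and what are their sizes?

Two products: 70 bp, 34 bp

The forward primer TGTGACG matches the top strand at positions 5–11, 41–47.
The reverse primer's reverse complement is CCAGGTAT, matching at positions 67–74.
Each forward site pairs with the reverse site to give a product ending at position 74: sizes 70, 34 bp.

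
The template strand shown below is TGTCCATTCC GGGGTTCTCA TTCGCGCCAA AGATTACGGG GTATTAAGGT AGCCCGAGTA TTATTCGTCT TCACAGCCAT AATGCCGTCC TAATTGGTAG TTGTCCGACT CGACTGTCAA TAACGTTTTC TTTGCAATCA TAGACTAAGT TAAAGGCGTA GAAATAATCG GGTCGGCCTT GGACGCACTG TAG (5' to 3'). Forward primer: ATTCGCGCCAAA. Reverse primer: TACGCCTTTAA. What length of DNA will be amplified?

141 bp

Forward primer ATTCGCGCCAAA is found on the top strand at positions 20–31.
Reverse complement of the reverse primer: TTAAAGGCGTA. This occurs on the top strand at positions 150–160.
Product length = (reverse-primer end) − (forward-primer start) + 1 = 160 − 20 + 1 = 141 bp.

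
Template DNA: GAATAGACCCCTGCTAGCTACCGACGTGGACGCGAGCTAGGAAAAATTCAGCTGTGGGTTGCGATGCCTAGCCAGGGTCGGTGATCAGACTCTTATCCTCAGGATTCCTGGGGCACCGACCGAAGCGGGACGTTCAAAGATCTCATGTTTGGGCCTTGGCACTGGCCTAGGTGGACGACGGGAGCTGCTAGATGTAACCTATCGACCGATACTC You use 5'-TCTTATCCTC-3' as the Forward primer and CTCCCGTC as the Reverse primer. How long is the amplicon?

94 bp

Forward primer TCTTATCCTC is found on the top strand at positions 91–100.
Reverse complement of the reverse primer: GACGGGAG. This occurs on the top strand at positions 177–184.
The product runs from position 91 to position 184, so its length is 184 − 91 + 1 = 94 bp.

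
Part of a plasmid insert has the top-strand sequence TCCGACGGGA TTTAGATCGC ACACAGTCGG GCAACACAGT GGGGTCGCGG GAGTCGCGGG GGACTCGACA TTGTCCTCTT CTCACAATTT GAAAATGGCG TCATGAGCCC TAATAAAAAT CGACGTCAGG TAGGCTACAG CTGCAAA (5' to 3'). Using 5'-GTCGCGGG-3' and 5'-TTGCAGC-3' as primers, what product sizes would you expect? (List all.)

The forward primer GTCGCGGG matches the top strand at positions 44–51, 53–60.
The reverse primer's reverse complement is GCTGCAA, matching at positions 140–146.
Each forward site pairs with the reverse site to give a product ending at position 146: sizes 103, 94 bp.

103 bp, 94 bp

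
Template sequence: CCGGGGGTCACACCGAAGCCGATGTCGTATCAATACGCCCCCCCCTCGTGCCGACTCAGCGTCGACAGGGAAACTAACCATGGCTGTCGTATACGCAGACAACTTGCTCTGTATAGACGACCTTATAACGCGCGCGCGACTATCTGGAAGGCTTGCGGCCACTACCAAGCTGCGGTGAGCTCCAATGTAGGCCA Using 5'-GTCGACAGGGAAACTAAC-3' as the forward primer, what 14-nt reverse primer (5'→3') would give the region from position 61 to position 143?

5'-ATAGTCGCGCGCGC-3'

The product's 3' end on the top strand is position 143.
The reverse primer anneals to the top strand over positions 130–143, i.e. to GCGCGCGCGACTAT.
Its sequence written 5'→3' is the reverse complement: ATAGTCGCGCGCGC.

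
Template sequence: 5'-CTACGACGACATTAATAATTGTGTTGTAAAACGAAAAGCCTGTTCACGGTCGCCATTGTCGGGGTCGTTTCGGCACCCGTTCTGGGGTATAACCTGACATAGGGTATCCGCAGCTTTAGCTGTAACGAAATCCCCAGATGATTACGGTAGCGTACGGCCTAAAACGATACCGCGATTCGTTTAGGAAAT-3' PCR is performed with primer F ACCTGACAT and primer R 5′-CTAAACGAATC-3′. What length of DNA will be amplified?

Scanning the template, ACCTGACAT occurs at positions 92–100; this primer anneals to the bottom strand there with its 3' end pointing downstream.
Taking the reverse complement of CTAAACGAATC gives GATTCGTTTAG, found at positions 174–184 on the template; the primer anneals here to the top strand with its 3' end pointing upstream.
Product length = (reverse-primer end) − (forward-primer start) + 1 = 184 − 92 + 1 = 93 bp.

93 bp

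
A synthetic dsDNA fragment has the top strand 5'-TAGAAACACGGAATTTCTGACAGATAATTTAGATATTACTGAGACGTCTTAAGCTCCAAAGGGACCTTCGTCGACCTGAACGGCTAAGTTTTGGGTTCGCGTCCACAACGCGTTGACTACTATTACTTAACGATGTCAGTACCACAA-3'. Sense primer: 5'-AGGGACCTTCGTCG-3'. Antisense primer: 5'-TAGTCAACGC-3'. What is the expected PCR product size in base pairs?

60 bp

Scanning the template, AGGGACCTTCGTCG occurs at positions 60–73; this primer anneals to the bottom strand there with its 3' end pointing downstream.
Taking the reverse complement of TAGTCAACGC gives GCGTTGACTA, found at positions 110–119 on the template; the primer anneals here to the top strand with its 3' end pointing upstream.
Amplicon spans positions 60–119: 60 bp.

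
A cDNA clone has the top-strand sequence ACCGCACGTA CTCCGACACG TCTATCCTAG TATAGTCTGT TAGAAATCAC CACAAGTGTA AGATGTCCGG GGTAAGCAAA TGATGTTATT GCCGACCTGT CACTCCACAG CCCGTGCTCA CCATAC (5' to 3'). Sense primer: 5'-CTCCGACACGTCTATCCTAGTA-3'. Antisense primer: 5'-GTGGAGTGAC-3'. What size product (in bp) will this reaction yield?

Forward primer CTCCGACACGTCTATCCTAGTA is found on the top strand at positions 11–32.
The reverse primer's reverse complement is GTCACTCCAC, which matches the template at positions 99–108.
The product runs from position 11 to position 108, so its length is 108 − 11 + 1 = 98 bp.

98 bp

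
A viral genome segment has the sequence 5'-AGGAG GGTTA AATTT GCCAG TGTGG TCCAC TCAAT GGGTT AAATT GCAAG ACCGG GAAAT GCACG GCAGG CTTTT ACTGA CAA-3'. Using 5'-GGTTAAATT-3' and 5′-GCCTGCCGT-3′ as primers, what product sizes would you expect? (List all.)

The forward primer GGTTAAATT matches the top strand at positions 6–14, 37–45.
The reverse primer's reverse complement is ACGGCAGGC, matching at positions 63–71.
Each forward site pairs with the reverse site to give a product ending at position 71: sizes 66, 35 bp.

66 bp, 35 bp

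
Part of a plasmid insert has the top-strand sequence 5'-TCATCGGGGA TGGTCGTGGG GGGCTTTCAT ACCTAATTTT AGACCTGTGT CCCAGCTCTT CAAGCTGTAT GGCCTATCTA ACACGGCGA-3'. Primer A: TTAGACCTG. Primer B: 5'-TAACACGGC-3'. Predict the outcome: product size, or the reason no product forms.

No product — both primers anneal to the same strand and extend in the same direction.

Primer A (TTAGACCTG) matches the top strand at positions 39–47 (3' end points downstream).
Primer B (TAACACGGC) also matches the top strand directly, at positions 79–87 — its reverse complement GCCGTGTTA is not present.
Both primers anneal to the bottom strand with 3' ends pointing the same way, so neither can prime synthesis back toward the other.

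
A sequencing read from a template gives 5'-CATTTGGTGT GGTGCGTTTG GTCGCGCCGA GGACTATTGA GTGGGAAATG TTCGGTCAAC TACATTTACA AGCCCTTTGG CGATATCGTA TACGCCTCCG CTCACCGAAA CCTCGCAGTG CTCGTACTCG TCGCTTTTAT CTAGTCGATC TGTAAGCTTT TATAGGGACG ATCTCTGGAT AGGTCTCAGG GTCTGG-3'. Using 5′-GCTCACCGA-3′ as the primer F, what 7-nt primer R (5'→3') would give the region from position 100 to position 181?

5'-TATCCAG-3'

The product's 3' end on the top strand is position 181.
The reverse primer anneals to the top strand over positions 175–181, i.e. to CTGGATA.
Its sequence written 5'→3' is the reverse complement: TATCCAG.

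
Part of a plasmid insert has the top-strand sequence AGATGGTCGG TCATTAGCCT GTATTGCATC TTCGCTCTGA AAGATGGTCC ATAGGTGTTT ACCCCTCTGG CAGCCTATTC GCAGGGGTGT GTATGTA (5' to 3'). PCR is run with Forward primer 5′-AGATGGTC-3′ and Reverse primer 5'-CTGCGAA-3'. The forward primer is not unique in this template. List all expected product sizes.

84 bp, 43 bp

The forward primer AGATGGTC matches the top strand at positions 1–8, 42–49.
The reverse primer's reverse complement is TTCGCAG, matching at positions 78–84.
Each forward site pairs with the reverse site to give a product ending at position 84: sizes 84, 43 bp.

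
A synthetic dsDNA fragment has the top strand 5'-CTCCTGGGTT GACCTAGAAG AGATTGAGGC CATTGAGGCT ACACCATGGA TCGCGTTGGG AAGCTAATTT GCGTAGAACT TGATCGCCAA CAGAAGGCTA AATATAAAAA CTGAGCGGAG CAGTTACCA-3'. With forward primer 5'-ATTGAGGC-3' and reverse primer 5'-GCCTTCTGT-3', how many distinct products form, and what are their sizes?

The forward primer ATTGAGGC matches the top strand at positions 23–30, 32–39.
The reverse primer's reverse complement is ACAGAAGGC, matching at positions 90–98.
Each forward site pairs with the reverse site to give a product ending at position 98: sizes 76, 67 bp.

Two products: 76 bp, 67 bp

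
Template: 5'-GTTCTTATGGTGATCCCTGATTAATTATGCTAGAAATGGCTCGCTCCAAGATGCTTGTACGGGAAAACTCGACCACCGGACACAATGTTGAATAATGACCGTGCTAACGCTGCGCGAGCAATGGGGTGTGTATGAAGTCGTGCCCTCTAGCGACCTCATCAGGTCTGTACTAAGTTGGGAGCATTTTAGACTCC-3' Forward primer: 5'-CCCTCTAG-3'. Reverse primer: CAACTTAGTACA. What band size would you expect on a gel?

The forward primer matches the template at positions 143–150.
The reverse primer's reverse complement is TGTACTAAGTTG, which matches the template at positions 166–177.
Amplicon spans positions 143–177: 35 bp.

35 bp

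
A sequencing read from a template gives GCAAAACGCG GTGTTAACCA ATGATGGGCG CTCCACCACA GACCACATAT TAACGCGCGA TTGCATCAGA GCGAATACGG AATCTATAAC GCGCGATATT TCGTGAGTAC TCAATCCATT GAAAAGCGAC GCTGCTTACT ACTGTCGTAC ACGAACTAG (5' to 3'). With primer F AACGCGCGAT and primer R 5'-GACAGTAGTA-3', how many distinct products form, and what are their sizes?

Two products: 95 bp, 59 bp

The forward primer AACGCGCGAT matches the top strand at positions 52–61, 88–97.
The reverse primer's reverse complement is TACTACTGTC, matching at positions 137–146.
Each forward site pairs with the reverse site to give a product ending at position 146: sizes 95, 59 bp.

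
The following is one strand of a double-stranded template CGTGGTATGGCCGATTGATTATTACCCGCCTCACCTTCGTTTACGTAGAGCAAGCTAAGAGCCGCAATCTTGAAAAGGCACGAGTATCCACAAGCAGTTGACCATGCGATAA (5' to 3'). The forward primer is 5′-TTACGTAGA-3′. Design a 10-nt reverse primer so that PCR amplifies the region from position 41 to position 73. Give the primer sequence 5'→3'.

The product's 3' end on the top strand is position 73.
The reverse primer anneals to the top strand over positions 64–73, i.e. to GCAATCTTGA.
Its sequence written 5'→3' is the reverse complement: TCAAGATTGC.

5'-TCAAGATTGC-3'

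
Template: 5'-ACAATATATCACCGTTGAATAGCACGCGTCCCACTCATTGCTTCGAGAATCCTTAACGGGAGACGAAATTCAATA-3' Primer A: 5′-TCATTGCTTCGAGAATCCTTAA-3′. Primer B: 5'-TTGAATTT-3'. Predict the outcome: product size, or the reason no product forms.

Yes — a 39 bp product.

Primer A (TCATTGCTTCGAGAATCCTTAA) matches the top strand at positions 35–56; it acts as a forward primer.
Primer B's reverse complement is AAATTCAA, matching the top strand at positions 66–73; it acts as a reverse primer.
The 3' ends face each other across positions 35–73, giving a 39 bp product.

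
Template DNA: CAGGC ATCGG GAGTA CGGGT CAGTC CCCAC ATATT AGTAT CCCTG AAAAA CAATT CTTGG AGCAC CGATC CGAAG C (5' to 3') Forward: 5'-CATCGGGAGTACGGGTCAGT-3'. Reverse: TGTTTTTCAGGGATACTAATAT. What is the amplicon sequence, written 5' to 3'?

5'-CATCGGGAGTACGGGTCAGTCCCCACATATTAGTATCCCTGAAAAACA-3'

Forward primer CATCGGGAGTACGGGTCAGT is found on the top strand at positions 5–24.
The reverse primer's reverse complement is ATATTAGTATCCCTGAAAAACA, which matches the template at positions 31–52.
The product is the template from position 5 through 52 (48 bp).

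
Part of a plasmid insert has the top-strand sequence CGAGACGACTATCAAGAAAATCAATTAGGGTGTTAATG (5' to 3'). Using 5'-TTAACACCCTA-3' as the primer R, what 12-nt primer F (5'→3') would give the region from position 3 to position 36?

The reverse primer's reverse complement TAGGGTGTTAA matches the template at positions 26–36; the product starts at position 3.
The forward primer is identical to the top strand over positions 3–14: AGACGACTATCA.

5'-AGACGACTATCA-3'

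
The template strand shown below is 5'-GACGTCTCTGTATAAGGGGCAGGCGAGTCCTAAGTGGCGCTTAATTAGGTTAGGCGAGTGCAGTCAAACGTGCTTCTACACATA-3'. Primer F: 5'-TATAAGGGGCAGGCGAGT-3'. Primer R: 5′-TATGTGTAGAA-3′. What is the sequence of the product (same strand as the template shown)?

5'-TATAAGGGGCAGGCGAGTCCTAAGTGGCGCTTAATTAGGTTAGGCGAGTGCAGTCAAACGTGCTTCTACACATA-3'

Scanning the template, TATAAGGGGCAGGCGAGT occurs at positions 11–28; this primer anneals to the bottom strand there with its 3' end pointing downstream.
The reverse primer's reverse complement is TTCTACACATA, which matches the template at positions 74–84.
The product is the template from position 11 through 84 (74 bp).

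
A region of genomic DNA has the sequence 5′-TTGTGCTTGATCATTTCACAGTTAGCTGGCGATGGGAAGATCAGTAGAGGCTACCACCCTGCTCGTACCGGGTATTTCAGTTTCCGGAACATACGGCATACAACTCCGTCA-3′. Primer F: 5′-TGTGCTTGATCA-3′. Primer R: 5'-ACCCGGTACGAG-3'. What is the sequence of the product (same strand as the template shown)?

5'-TGTGCTTGATCATTTCACAGTTAGCTGGCGATGGGAAGATCAGTAGAGGCTACCACCCTGCTCGTACCGGGT-3'

The forward primer matches the template at positions 2–13.
Taking the reverse complement of ACCCGGTACGAG gives CTCGTACCGGGT, found at positions 62–73 on the template; the primer anneals here to the top strand with its 3' end pointing upstream.
The product is the template from position 2 through 73 (72 bp).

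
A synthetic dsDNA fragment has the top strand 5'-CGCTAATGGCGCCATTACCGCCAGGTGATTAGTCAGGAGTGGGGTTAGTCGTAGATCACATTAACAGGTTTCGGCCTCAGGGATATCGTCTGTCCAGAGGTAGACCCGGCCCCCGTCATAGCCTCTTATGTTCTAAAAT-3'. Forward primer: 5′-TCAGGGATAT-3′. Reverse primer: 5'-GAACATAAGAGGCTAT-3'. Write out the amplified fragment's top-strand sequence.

The forward primer matches the template at positions 77–86.
Reverse complement of the reverse primer: ATAGCCTCTTATGTTC. This occurs on the top strand at positions 118–133.
The product is the template from position 77 through 133 (57 bp).

5'-TCAGGGATATCGTCTGTCCAGAGGTAGACCCGGCCCCCGTCATAGCCTCTTATGTTC-3'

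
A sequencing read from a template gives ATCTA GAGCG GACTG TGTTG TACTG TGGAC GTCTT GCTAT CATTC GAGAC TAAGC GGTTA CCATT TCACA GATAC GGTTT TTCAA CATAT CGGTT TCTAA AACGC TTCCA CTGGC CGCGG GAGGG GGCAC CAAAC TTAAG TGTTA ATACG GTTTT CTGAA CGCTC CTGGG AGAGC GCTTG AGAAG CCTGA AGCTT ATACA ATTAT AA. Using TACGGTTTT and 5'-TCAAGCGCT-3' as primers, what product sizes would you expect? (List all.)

109 bp, 35 bp

The forward primer TACGGTTTT matches the top strand at positions 73–81, 147–155.
The reverse primer's reverse complement is AGCGCTTGA, matching at positions 173–181.
Each forward site pairs with the reverse site to give a product ending at position 181: sizes 109, 35 bp.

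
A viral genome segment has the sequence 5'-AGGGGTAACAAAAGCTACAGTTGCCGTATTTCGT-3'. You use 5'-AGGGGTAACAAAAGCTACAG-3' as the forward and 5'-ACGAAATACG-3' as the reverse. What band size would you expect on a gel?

34 bp

Forward primer AGGGGTAACAAAAGCTACAG is found on the top strand at positions 1–20.
Taking the reverse complement of ACGAAATACG gives CGTATTTCGT, found at positions 25–34 on the template; the primer anneals here to the top strand with its 3' end pointing upstream.
Amplicon spans positions 1–34: 34 bp.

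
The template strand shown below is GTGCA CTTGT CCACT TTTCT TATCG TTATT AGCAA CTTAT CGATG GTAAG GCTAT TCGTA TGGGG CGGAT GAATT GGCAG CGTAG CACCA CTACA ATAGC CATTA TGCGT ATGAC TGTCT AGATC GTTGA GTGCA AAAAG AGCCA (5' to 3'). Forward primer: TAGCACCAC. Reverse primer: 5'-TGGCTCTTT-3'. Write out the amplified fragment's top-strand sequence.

5'-TAGCACCACTACAATAGCCATTATGCGTATGACTGTCTAGATCGTTGAGTGCAAAAAGAGCCA-3'

The forward primer matches the template at positions 83–91.
The reverse primer's reverse complement is AAAGAGCCA, which matches the template at positions 137–145.
The product is the template from position 83 through 145 (63 bp).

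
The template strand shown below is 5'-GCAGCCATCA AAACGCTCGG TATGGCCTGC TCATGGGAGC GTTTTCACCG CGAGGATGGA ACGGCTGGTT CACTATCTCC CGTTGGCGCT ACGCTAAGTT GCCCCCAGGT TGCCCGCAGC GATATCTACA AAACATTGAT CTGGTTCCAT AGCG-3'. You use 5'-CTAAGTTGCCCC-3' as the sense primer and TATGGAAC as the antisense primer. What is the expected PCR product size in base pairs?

The forward primer matches the template at positions 94–105.
Reverse complement of the reverse primer: GTTCCATA. This occurs on the top strand at positions 144–151.
Product length = (reverse-primer end) − (forward-primer start) + 1 = 151 − 94 + 1 = 58 bp.

58 bp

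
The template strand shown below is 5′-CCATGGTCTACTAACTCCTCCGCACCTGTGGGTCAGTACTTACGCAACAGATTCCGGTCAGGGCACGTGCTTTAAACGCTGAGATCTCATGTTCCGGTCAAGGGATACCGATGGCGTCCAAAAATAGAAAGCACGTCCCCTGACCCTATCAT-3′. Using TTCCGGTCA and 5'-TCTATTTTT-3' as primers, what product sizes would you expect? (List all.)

The forward primer TTCCGGTCA matches the top strand at positions 52–60, 92–100.
The reverse primer's reverse complement is AAAAATAGA, matching at positions 120–128.
Each forward site pairs with the reverse site to give a product ending at position 128: sizes 77, 37 bp.

77 bp, 37 bp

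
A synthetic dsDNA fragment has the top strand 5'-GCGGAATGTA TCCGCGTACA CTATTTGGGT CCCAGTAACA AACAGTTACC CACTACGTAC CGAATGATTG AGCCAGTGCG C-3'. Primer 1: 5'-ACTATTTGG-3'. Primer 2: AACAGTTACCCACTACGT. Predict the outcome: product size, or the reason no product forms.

No product — both primers anneal to the same strand and extend in the same direction.

Primer 1 (ACTATTTGG) matches the top strand at positions 20–28 (3' end points downstream).
Primer 2 (AACAGTTACCCACTACGT) also matches the top strand directly, at positions 41–58 — its reverse complement ACGTAGTGGGTAACTGTT is not present.
Both primers anneal to the bottom strand with 3' ends pointing the same way, so neither can prime synthesis back toward the other.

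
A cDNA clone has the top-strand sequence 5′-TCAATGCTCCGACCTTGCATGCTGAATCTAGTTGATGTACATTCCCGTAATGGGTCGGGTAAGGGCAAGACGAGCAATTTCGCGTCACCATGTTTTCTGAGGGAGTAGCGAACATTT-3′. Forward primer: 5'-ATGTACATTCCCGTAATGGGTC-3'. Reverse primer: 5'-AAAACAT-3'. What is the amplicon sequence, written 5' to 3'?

Forward primer ATGTACATTCCCGTAATGGGTC is found on the top strand at positions 35–56.
Reverse complement of the reverse primer: ATGTTTT. This occurs on the top strand at positions 90–96.
The product is the template from position 35 through 96 (62 bp).

5'-ATGTACATTCCCGTAATGGGTCGGGTAAGGGCAAGACGAGCAATTTCGCGTCACCATGTTTT-3'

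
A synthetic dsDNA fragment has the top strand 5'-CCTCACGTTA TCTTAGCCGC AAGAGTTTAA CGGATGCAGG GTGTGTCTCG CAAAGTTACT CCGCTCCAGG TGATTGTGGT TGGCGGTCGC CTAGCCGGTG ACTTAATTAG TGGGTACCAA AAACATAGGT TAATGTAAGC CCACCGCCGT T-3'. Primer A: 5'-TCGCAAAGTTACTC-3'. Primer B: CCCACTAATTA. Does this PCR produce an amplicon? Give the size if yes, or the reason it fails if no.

Yes — a 67 bp product.

Primer A (TCGCAAAGTTACTC) matches the top strand at positions 48–61; it acts as a forward primer.
Primer B's reverse complement is TAATTAGTGGG, matching the top strand at positions 104–114; it acts as a reverse primer.
The 3' ends face each other across positions 48–114, giving a 67 bp product.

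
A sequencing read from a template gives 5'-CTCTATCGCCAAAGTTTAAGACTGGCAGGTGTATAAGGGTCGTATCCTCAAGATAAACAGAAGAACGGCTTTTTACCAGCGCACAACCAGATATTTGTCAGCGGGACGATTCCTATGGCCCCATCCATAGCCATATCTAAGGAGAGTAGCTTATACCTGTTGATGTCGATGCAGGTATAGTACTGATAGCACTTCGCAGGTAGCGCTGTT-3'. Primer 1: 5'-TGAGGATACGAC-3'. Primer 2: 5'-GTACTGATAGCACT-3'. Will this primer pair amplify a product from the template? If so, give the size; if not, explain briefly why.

Primer 1 (TGAGGATACGAC) has reverse complement GTCGTATCCTCA, which matches the top strand at positions 39–50; primer 1 anneals to the top strand there with its 3' end pointing upstream toward position 39.
Primer 2 (GTACTGATAGCACT) matches the top strand directly at positions 180–193; it anneals to the bottom strand with its 3' end pointing downstream toward position 193.
The 3' ends diverge (primer 1 extends toward position 1, primer 2 toward position 210), so the primers never converge on a shared product.

No product — the primers' 3' ends point away from each other.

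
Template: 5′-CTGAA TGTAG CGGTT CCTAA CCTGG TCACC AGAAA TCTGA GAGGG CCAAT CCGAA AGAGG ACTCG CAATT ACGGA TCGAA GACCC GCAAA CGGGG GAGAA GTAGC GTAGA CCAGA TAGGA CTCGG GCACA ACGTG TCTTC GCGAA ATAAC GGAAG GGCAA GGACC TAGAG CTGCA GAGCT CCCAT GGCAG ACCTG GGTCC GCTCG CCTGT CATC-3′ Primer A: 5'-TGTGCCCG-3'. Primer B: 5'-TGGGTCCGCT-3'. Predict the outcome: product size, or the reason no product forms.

No product — the primers' 3' ends point away from each other.

Primer A (TGTGCCCG) has reverse complement CGGGCACA, which matches the top strand at positions 123–130; primer A anneals to the top strand there with its 3' end pointing upstream toward position 123.
Primer B (TGGGTCCGCT) matches the top strand directly at positions 194–203; it anneals to the bottom strand with its 3' end pointing downstream toward position 203.
The 3' ends diverge (primer A extends toward position 1, primer B toward position 214), so the primers never converge on a shared product.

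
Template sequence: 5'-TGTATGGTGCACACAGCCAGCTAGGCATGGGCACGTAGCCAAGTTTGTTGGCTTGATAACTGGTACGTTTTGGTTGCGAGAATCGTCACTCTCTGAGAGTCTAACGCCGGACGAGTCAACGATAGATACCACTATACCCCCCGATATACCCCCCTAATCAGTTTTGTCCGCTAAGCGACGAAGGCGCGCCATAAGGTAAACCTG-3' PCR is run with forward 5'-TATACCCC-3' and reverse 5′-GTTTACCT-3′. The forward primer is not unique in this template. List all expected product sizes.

69 bp, 57 bp

The forward primer TATACCCC matches the top strand at positions 133–140, 145–152.
The reverse primer's reverse complement is AGGTAAAC, matching at positions 194–201.
Each forward site pairs with the reverse site to give a product ending at position 201: sizes 69, 57 bp.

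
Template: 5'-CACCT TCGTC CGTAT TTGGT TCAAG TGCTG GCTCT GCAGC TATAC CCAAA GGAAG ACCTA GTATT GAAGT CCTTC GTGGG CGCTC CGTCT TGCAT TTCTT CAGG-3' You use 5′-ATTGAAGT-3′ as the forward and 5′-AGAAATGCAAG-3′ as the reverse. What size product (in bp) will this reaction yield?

The forward primer matches the template at positions 63–70.
Taking the reverse complement of AGAAATGCAAG gives CTTGCATTTCT, found at positions 89–99 on the template; the primer anneals here to the top strand with its 3' end pointing upstream.
Amplicon spans positions 63–99: 37 bp.

37 bp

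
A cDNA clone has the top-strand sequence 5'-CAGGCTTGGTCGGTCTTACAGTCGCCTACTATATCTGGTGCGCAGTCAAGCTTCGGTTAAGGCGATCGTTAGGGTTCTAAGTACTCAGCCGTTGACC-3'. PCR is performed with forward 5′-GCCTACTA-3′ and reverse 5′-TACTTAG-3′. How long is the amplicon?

60 bp

Forward primer GCCTACTA is found on the top strand at positions 24–31.
The reverse primer's reverse complement is CTAAGTA, which matches the template at positions 77–83.
Amplicon spans positions 24–83: 60 bp.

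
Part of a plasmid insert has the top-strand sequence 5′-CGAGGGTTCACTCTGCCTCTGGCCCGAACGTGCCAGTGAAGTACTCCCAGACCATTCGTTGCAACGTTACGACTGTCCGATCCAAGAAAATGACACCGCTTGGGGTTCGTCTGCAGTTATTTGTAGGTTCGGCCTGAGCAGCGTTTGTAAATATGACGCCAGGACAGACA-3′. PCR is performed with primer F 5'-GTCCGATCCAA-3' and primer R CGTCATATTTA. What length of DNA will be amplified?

Scanning the template, GTCCGATCCAA occurs at positions 75–85; this primer anneals to the bottom strand there with its 3' end pointing downstream.
Reverse complement of the reverse primer: TAAATATGACG. This occurs on the top strand at positions 148–158.
Product length = (reverse-primer end) − (forward-primer start) + 1 = 158 − 75 + 1 = 84 bp.

84 bp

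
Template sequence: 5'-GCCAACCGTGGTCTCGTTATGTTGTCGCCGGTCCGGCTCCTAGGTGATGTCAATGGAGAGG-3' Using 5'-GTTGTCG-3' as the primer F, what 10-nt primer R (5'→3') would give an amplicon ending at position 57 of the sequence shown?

The forward primer binds at positions 21–27; the product's 3' end on the top strand is position 57.
The reverse primer anneals to the top strand over positions 48–57, i.e. to TGTCAATGGA.
Its sequence written 5'→3' is the reverse complement: TCCATTGACA.

5'-TCCATTGACA-3'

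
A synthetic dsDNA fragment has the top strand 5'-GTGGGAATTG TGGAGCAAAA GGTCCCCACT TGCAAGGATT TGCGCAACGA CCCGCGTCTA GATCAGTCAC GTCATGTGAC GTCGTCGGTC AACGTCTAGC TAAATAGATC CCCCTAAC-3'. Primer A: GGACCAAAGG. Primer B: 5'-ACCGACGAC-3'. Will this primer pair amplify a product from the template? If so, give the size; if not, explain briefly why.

Primer A (GGACCAAAGG) does not match the top strand, and its reverse complement CCTTTGGTCC does not match either.
With no annealing site for primer A, no amplification occurs.

No product — primer A has no binding site in the template.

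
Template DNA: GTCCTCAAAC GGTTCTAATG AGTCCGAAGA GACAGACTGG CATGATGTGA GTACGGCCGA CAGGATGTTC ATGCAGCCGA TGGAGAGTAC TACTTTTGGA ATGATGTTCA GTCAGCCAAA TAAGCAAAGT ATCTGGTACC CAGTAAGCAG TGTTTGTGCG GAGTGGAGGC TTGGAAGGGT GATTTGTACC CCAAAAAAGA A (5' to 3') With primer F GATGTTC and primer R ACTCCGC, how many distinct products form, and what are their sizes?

The forward primer GATGTTC matches the top strand at positions 64–70, 103–109.
The reverse primer's reverse complement is GCGGAGT, matching at positions 158–164.
Each forward site pairs with the reverse site to give a product ending at position 164: sizes 101, 62 bp.

Two products: 101 bp, 62 bp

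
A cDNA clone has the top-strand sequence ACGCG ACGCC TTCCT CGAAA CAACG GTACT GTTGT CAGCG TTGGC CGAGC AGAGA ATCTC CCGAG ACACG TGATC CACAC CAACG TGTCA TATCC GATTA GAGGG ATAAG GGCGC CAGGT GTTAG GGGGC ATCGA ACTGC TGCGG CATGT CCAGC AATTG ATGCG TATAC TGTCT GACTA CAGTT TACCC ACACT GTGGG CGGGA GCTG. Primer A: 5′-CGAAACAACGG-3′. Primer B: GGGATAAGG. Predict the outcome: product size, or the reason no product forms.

No product — both primers anneal to the same strand and extend in the same direction.

Primer A (CGAAACAACGG) matches the top strand at positions 16–26 (3' end points downstream).
Primer B (GGGATAAGG) also matches the top strand directly, at positions 103–111 — its reverse complement CCTTATCCC is not present.
Both primers anneal to the bottom strand with 3' ends pointing the same way, so neither can prime synthesis back toward the other.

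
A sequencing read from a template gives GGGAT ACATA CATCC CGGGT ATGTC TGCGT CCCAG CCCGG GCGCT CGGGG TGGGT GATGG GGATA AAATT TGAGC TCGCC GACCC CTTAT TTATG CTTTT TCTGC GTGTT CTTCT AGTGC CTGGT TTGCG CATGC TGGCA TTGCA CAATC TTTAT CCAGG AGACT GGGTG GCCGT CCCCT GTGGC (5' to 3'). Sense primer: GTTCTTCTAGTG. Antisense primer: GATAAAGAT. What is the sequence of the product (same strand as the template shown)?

The forward primer matches the template at positions 108–119.
Reverse complement of the reverse primer: ATCTTTATC. This occurs on the top strand at positions 148–156.
The product is the template from position 108 through 156 (49 bp).

5'-GTTCTTCTAGTGCCTGGTTTGCGCATGCTGGCATTGCACAATCTTTATC-3'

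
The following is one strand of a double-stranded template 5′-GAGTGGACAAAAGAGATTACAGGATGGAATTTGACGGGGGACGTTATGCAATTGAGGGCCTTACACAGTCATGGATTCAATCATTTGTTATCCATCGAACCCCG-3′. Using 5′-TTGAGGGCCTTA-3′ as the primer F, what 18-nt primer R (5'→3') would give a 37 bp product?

5'-ACAAATGATTGAATCCAT-3'

The forward primer binds at positions 52–63, so a 37 bp product ends at position 52 + 37 − 1 = 88.
The reverse primer anneals to the top strand over positions 71–88, i.e. to ATGGATTCAATCATTTGT.
Its sequence written 5'→3' is the reverse complement: ACAAATGATTGAATCCAT.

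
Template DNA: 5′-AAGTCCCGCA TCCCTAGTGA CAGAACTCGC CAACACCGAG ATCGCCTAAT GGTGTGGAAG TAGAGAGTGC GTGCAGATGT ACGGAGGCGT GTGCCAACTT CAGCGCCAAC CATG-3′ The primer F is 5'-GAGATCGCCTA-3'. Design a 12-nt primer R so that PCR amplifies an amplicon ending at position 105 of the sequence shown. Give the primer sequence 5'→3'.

The forward primer binds at positions 38–48; the product's 3' end on the top strand is position 105.
The reverse primer anneals to the top strand over positions 94–105, i.e. to CCAACTTCAGCG.
Its sequence written 5'→3' is the reverse complement: CGCTGAAGTTGG.

5'-CGCTGAAGTTGG-3'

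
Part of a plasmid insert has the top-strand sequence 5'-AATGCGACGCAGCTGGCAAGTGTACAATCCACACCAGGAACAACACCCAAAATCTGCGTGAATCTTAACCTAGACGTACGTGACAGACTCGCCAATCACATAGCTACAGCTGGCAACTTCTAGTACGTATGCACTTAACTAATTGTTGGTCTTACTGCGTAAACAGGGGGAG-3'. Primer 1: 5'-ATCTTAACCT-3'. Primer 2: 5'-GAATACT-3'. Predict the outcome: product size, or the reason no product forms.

Primer 2 (GAATACT) does not match the top strand, and its reverse complement AGTATTC does not match either.
With no annealing site for primer 2, no amplification occurs.

No product — primer 2 has no binding site in the template.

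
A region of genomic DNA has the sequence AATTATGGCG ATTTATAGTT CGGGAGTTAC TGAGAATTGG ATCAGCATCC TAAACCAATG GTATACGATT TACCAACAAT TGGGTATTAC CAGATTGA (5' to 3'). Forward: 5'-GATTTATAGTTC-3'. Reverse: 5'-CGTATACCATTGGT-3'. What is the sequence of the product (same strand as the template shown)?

Forward primer GATTTATAGTTC is found on the top strand at positions 10–21.
Taking the reverse complement of CGTATACCATTGGT gives ACCAATGGTATACG, found at positions 54–67 on the template; the primer anneals here to the top strand with its 3' end pointing upstream.
The product is the template from position 10 through 67 (58 bp).

5'-GATTTATAGTTCGGGAGTTACTGAGAATTGGATCAGCATCCTAAACCAATGGTATACG-3'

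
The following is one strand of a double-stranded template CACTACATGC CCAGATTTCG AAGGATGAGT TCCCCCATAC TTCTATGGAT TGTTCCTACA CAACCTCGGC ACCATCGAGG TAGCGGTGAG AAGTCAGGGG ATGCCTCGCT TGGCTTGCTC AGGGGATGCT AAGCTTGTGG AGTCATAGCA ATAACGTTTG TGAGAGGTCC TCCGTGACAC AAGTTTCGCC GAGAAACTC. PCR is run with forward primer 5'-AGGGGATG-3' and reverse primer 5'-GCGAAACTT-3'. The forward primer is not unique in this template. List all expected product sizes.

The forward primer AGGGGATG matches the top strand at positions 96–103, 121–128.
The reverse primer's reverse complement is AAGTTTCGC, matching at positions 181–189.
Each forward site pairs with the reverse site to give a product ending at position 189: sizes 94, 69 bp.

94 bp, 69 bp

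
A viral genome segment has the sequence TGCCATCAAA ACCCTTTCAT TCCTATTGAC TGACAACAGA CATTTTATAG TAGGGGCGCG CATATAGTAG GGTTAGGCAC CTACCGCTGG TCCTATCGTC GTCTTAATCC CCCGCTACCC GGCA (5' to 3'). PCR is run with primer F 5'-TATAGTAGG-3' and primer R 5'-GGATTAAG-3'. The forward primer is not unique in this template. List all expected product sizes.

The forward primer TATAGTAGG matches the top strand at positions 46–54, 63–71.
The reverse primer's reverse complement is CTTAATCC, matching at positions 103–110.
Each forward site pairs with the reverse site to give a product ending at position 110: sizes 65, 48 bp.

65 bp, 48 bp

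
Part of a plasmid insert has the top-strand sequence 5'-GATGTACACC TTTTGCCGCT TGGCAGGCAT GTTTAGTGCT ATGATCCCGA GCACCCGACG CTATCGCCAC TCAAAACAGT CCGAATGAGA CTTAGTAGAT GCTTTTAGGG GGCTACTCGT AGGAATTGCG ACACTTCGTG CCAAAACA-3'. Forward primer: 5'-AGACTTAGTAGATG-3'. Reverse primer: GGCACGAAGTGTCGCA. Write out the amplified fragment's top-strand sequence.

5'-AGACTTAGTAGATGCTTTTAGGGGGCTACTCGTAGGAATTGCGACACTTCGTGCC-3'

Forward primer AGACTTAGTAGATG is found on the top strand at positions 88–101.
Reverse complement of the reverse primer: TGCGACACTTCGTGCC. This occurs on the top strand at positions 127–142.
The product is the template from position 88 through 142 (55 bp).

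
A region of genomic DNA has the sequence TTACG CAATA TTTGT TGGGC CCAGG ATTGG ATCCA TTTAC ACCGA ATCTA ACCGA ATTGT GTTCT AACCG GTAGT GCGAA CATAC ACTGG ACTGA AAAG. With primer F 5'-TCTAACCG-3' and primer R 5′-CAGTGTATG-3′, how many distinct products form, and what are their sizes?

Two products: 43 bp, 27 bp

The forward primer TCTAACCG matches the top strand at positions 47–54, 63–70.
The reverse primer's reverse complement is CATACACTG, matching at positions 81–89.
Each forward site pairs with the reverse site to give a product ending at position 89: sizes 43, 27 bp.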